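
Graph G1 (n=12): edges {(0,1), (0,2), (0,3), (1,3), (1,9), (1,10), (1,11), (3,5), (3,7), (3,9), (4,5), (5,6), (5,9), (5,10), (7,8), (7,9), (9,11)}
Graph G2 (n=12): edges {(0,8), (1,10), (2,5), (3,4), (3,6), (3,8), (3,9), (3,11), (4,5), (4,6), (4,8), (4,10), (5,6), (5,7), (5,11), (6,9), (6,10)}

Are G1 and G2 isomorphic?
Yes, isomorphic

The graphs are isomorphic.
One valid mapping φ: V(G1) → V(G2): 0→8, 1→3, 2→0, 3→4, 4→7, 5→5, 6→2, 7→10, 8→1, 9→6, 10→11, 11→9

Verify φ preserves adjacency — for each edge of G1, its image is an edge of G2:
  (0,1) → (φ(0),φ(1)) = (3,8) ∈ E(G2) ✓
  (0,2) → (φ(0),φ(2)) = (0,8) ∈ E(G2) ✓
  (0,3) → (φ(0),φ(3)) = (4,8) ∈ E(G2) ✓
  (1,3) → (φ(1),φ(3)) = (3,4) ∈ E(G2) ✓
  (1,9) → (φ(1),φ(9)) = (3,6) ∈ E(G2) ✓
  (1,10) → (φ(1),φ(10)) = (3,11) ∈ E(G2) ✓
  (1,11) → (φ(1),φ(11)) = (3,9) ∈ E(G2) ✓
  (3,5) → (φ(3),φ(5)) = (4,5) ∈ E(G2) ✓
  (3,7) → (φ(3),φ(7)) = (4,10) ∈ E(G2) ✓
  (3,9) → (φ(3),φ(9)) = (4,6) ∈ E(G2) ✓
  (4,5) → (φ(4),φ(5)) = (5,7) ∈ E(G2) ✓
  (5,6) → (φ(5),φ(6)) = (2,5) ∈ E(G2) ✓
  (5,9) → (φ(5),φ(9)) = (5,6) ∈ E(G2) ✓
  (5,10) → (φ(5),φ(10)) = (5,11) ∈ E(G2) ✓
  (7,8) → (φ(7),φ(8)) = (1,10) ∈ E(G2) ✓
  (7,9) → (φ(7),φ(9)) = (6,10) ∈ E(G2) ✓
  (9,11) → (φ(9),φ(11)) = (6,9) ∈ E(G2) ✓
All 17 edges of G1 map to edges of G2, and |E(G1)| = |E(G2)| = 17, so φ is a bijection on edges as well as vertices. Hence G1 ≅ G2.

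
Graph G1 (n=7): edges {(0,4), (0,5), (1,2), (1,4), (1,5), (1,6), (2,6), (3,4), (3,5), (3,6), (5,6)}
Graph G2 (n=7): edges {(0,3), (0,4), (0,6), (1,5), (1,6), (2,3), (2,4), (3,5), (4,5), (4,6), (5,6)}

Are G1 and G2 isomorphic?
Yes, isomorphic

The graphs are isomorphic.
One valid mapping φ: V(G1) → V(G2): 0→2, 1→5, 2→1, 3→0, 4→3, 5→4, 6→6

Verify φ preserves adjacency — for each edge of G1, its image is an edge of G2:
  (0,4) → (φ(0),φ(4)) = (2,3) ∈ E(G2) ✓
  (0,5) → (φ(0),φ(5)) = (2,4) ∈ E(G2) ✓
  (1,2) → (φ(1),φ(2)) = (1,5) ∈ E(G2) ✓
  (1,4) → (φ(1),φ(4)) = (3,5) ∈ E(G2) ✓
  (1,5) → (φ(1),φ(5)) = (4,5) ∈ E(G2) ✓
  (1,6) → (φ(1),φ(6)) = (5,6) ∈ E(G2) ✓
  (2,6) → (φ(2),φ(6)) = (1,6) ∈ E(G2) ✓
  (3,4) → (φ(3),φ(4)) = (0,3) ∈ E(G2) ✓
  (3,5) → (φ(3),φ(5)) = (0,4) ∈ E(G2) ✓
  (3,6) → (φ(3),φ(6)) = (0,6) ∈ E(G2) ✓
  (5,6) → (φ(5),φ(6)) = (4,6) ∈ E(G2) ✓
All 11 edges of G1 map to edges of G2, and |E(G1)| = |E(G2)| = 11, so φ is a bijection on edges as well as vertices. Hence G1 ≅ G2.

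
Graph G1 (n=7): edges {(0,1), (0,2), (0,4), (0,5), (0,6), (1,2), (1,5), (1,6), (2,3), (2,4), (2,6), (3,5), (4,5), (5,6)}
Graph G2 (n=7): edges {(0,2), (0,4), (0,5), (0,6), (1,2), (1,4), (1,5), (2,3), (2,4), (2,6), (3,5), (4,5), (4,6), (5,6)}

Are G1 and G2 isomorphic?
Yes, isomorphic

The graphs are isomorphic.
One valid mapping φ: V(G1) → V(G2): 0→4, 1→0, 2→5, 3→3, 4→1, 5→2, 6→6

Verify φ preserves adjacency — for each edge of G1, its image is an edge of G2:
  (0,1) → (φ(0),φ(1)) = (0,4) ∈ E(G2) ✓
  (0,2) → (φ(0),φ(2)) = (4,5) ∈ E(G2) ✓
  (0,4) → (φ(0),φ(4)) = (1,4) ∈ E(G2) ✓
  (0,5) → (φ(0),φ(5)) = (2,4) ∈ E(G2) ✓
  (0,6) → (φ(0),φ(6)) = (4,6) ∈ E(G2) ✓
  (1,2) → (φ(1),φ(2)) = (0,5) ∈ E(G2) ✓
  (1,5) → (φ(1),φ(5)) = (0,2) ∈ E(G2) ✓
  (1,6) → (φ(1),φ(6)) = (0,6) ∈ E(G2) ✓
  (2,3) → (φ(2),φ(3)) = (3,5) ∈ E(G2) ✓
  (2,4) → (φ(2),φ(4)) = (1,5) ∈ E(G2) ✓
  (2,6) → (φ(2),φ(6)) = (5,6) ∈ E(G2) ✓
  (3,5) → (φ(3),φ(5)) = (2,3) ∈ E(G2) ✓
  (4,5) → (φ(4),φ(5)) = (1,2) ∈ E(G2) ✓
  (5,6) → (φ(5),φ(6)) = (2,6) ∈ E(G2) ✓
All 14 edges of G1 map to edges of G2, and |E(G1)| = |E(G2)| = 14, so φ is a bijection on edges as well as vertices. Hence G1 ≅ G2.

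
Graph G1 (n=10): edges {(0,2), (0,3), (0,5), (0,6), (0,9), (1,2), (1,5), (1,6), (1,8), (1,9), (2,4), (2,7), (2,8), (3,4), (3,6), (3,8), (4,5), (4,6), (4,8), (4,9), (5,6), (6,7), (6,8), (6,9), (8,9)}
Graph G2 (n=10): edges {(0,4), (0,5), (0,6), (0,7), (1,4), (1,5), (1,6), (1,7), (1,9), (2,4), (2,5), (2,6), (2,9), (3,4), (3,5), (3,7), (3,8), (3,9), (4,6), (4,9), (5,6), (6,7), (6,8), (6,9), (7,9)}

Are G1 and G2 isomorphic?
Yes, isomorphic

The graphs are isomorphic.
One valid mapping φ: V(G1) → V(G2): 0→5, 1→7, 2→3, 3→2, 4→4, 5→0, 6→6, 7→8, 8→9, 9→1

Verify φ preserves adjacency — for each edge of G1, its image is an edge of G2:
  (0,2) → (φ(0),φ(2)) = (3,5) ∈ E(G2) ✓
  (0,3) → (φ(0),φ(3)) = (2,5) ∈ E(G2) ✓
  (0,5) → (φ(0),φ(5)) = (0,5) ∈ E(G2) ✓
  (0,6) → (φ(0),φ(6)) = (5,6) ∈ E(G2) ✓
  (0,9) → (φ(0),φ(9)) = (1,5) ∈ E(G2) ✓
  (1,2) → (φ(1),φ(2)) = (3,7) ∈ E(G2) ✓
  (1,5) → (φ(1),φ(5)) = (0,7) ∈ E(G2) ✓
  (1,6) → (φ(1),φ(6)) = (6,7) ∈ E(G2) ✓
  (1,8) → (φ(1),φ(8)) = (7,9) ∈ E(G2) ✓
  (1,9) → (φ(1),φ(9)) = (1,7) ∈ E(G2) ✓
  (2,4) → (φ(2),φ(4)) = (3,4) ∈ E(G2) ✓
  (2,7) → (φ(2),φ(7)) = (3,8) ∈ E(G2) ✓
  (2,8) → (φ(2),φ(8)) = (3,9) ∈ E(G2) ✓
  (3,4) → (φ(3),φ(4)) = (2,4) ∈ E(G2) ✓
  (3,6) → (φ(3),φ(6)) = (2,6) ∈ E(G2) ✓
  (3,8) → (φ(3),φ(8)) = (2,9) ∈ E(G2) ✓
  (4,5) → (φ(4),φ(5)) = (0,4) ∈ E(G2) ✓
  (4,6) → (φ(4),φ(6)) = (4,6) ∈ E(G2) ✓
  (4,8) → (φ(4),φ(8)) = (4,9) ∈ E(G2) ✓
  (4,9) → (φ(4),φ(9)) = (1,4) ∈ E(G2) ✓
  (5,6) → (φ(5),φ(6)) = (0,6) ∈ E(G2) ✓
  (6,7) → (φ(6),φ(7)) = (6,8) ∈ E(G2) ✓
  (6,8) → (φ(6),φ(8)) = (6,9) ∈ E(G2) ✓
  (6,9) → (φ(6),φ(9)) = (1,6) ∈ E(G2) ✓
  (8,9) → (φ(8),φ(9)) = (1,9) ∈ E(G2) ✓
All 25 edges of G1 map to edges of G2, and |E(G1)| = |E(G2)| = 25, so φ is a bijection on edges as well as vertices. Hence G1 ≅ G2.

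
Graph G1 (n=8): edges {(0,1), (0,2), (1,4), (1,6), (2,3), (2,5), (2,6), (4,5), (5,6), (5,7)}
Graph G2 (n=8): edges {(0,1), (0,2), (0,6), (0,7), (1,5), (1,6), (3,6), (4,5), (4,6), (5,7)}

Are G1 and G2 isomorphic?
Yes, isomorphic

The graphs are isomorphic.
One valid mapping φ: V(G1) → V(G2): 0→4, 1→5, 2→6, 3→3, 4→7, 5→0, 6→1, 7→2

Verify φ preserves adjacency — for each edge of G1, its image is an edge of G2:
  (0,1) → (φ(0),φ(1)) = (4,5) ∈ E(G2) ✓
  (0,2) → (φ(0),φ(2)) = (4,6) ∈ E(G2) ✓
  (1,4) → (φ(1),φ(4)) = (5,7) ∈ E(G2) ✓
  (1,6) → (φ(1),φ(6)) = (1,5) ∈ E(G2) ✓
  (2,3) → (φ(2),φ(3)) = (3,6) ∈ E(G2) ✓
  (2,5) → (φ(2),φ(5)) = (0,6) ∈ E(G2) ✓
  (2,6) → (φ(2),φ(6)) = (1,6) ∈ E(G2) ✓
  (4,5) → (φ(4),φ(5)) = (0,7) ∈ E(G2) ✓
  (5,6) → (φ(5),φ(6)) = (0,1) ∈ E(G2) ✓
  (5,7) → (φ(5),φ(7)) = (0,2) ∈ E(G2) ✓
All 10 edges of G1 map to edges of G2, and |E(G1)| = |E(G2)| = 10, so φ is a bijection on edges as well as vertices. Hence G1 ≅ G2.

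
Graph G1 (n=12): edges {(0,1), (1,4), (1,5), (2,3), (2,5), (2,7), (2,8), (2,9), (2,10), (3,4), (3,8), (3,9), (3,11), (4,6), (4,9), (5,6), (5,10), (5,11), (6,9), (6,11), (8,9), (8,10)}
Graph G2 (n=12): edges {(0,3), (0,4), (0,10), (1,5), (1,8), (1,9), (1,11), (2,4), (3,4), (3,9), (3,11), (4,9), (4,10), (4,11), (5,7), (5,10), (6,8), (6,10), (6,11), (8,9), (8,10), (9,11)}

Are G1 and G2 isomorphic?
Yes, isomorphic

The graphs are isomorphic.
One valid mapping φ: V(G1) → V(G2): 0→7, 1→5, 2→4, 3→11, 4→1, 5→10, 6→8, 7→2, 8→3, 9→9, 10→0, 11→6

Verify φ preserves adjacency — for each edge of G1, its image is an edge of G2:
  (0,1) → (φ(0),φ(1)) = (5,7) ∈ E(G2) ✓
  (1,4) → (φ(1),φ(4)) = (1,5) ∈ E(G2) ✓
  (1,5) → (φ(1),φ(5)) = (5,10) ∈ E(G2) ✓
  (2,3) → (φ(2),φ(3)) = (4,11) ∈ E(G2) ✓
  (2,5) → (φ(2),φ(5)) = (4,10) ∈ E(G2) ✓
  (2,7) → (φ(2),φ(7)) = (2,4) ∈ E(G2) ✓
  (2,8) → (φ(2),φ(8)) = (3,4) ∈ E(G2) ✓
  (2,9) → (φ(2),φ(9)) = (4,9) ∈ E(G2) ✓
  (2,10) → (φ(2),φ(10)) = (0,4) ∈ E(G2) ✓
  (3,4) → (φ(3),φ(4)) = (1,11) ∈ E(G2) ✓
  (3,8) → (φ(3),φ(8)) = (3,11) ∈ E(G2) ✓
  (3,9) → (φ(3),φ(9)) = (9,11) ∈ E(G2) ✓
  (3,11) → (φ(3),φ(11)) = (6,11) ∈ E(G2) ✓
  (4,6) → (φ(4),φ(6)) = (1,8) ∈ E(G2) ✓
  (4,9) → (φ(4),φ(9)) = (1,9) ∈ E(G2) ✓
  (5,6) → (φ(5),φ(6)) = (8,10) ∈ E(G2) ✓
  (5,10) → (φ(5),φ(10)) = (0,10) ∈ E(G2) ✓
  (5,11) → (φ(5),φ(11)) = (6,10) ∈ E(G2) ✓
  (6,9) → (φ(6),φ(9)) = (8,9) ∈ E(G2) ✓
  (6,11) → (φ(6),φ(11)) = (6,8) ∈ E(G2) ✓
  (8,9) → (φ(8),φ(9)) = (3,9) ∈ E(G2) ✓
  (8,10) → (φ(8),φ(10)) = (0,3) ∈ E(G2) ✓
All 22 edges of G1 map to edges of G2, and |E(G1)| = |E(G2)| = 22, so φ is a bijection on edges as well as vertices. Hence G1 ≅ G2.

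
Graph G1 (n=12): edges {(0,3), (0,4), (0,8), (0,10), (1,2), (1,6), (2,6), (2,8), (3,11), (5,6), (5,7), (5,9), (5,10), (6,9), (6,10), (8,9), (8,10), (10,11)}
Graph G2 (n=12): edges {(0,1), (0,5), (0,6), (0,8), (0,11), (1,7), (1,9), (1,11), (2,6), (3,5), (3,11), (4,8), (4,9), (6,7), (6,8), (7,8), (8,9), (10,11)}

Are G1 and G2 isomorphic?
Yes, isomorphic

The graphs are isomorphic.
One valid mapping φ: V(G1) → V(G2): 0→11, 1→4, 2→9, 3→3, 4→10, 5→6, 6→8, 7→2, 8→1, 9→7, 10→0, 11→5

Verify φ preserves adjacency — for each edge of G1, its image is an edge of G2:
  (0,3) → (φ(0),φ(3)) = (3,11) ∈ E(G2) ✓
  (0,4) → (φ(0),φ(4)) = (10,11) ∈ E(G2) ✓
  (0,8) → (φ(0),φ(8)) = (1,11) ∈ E(G2) ✓
  (0,10) → (φ(0),φ(10)) = (0,11) ∈ E(G2) ✓
  (1,2) → (φ(1),φ(2)) = (4,9) ∈ E(G2) ✓
  (1,6) → (φ(1),φ(6)) = (4,8) ∈ E(G2) ✓
  (2,6) → (φ(2),φ(6)) = (8,9) ∈ E(G2) ✓
  (2,8) → (φ(2),φ(8)) = (1,9) ∈ E(G2) ✓
  (3,11) → (φ(3),φ(11)) = (3,5) ∈ E(G2) ✓
  (5,6) → (φ(5),φ(6)) = (6,8) ∈ E(G2) ✓
  (5,7) → (φ(5),φ(7)) = (2,6) ∈ E(G2) ✓
  (5,9) → (φ(5),φ(9)) = (6,7) ∈ E(G2) ✓
  (5,10) → (φ(5),φ(10)) = (0,6) ∈ E(G2) ✓
  (6,9) → (φ(6),φ(9)) = (7,8) ∈ E(G2) ✓
  (6,10) → (φ(6),φ(10)) = (0,8) ∈ E(G2) ✓
  (8,9) → (φ(8),φ(9)) = (1,7) ∈ E(G2) ✓
  (8,10) → (φ(8),φ(10)) = (0,1) ∈ E(G2) ✓
  (10,11) → (φ(10),φ(11)) = (0,5) ∈ E(G2) ✓
All 18 edges of G1 map to edges of G2, and |E(G1)| = |E(G2)| = 18, so φ is a bijection on edges as well as vertices. Hence G1 ≅ G2.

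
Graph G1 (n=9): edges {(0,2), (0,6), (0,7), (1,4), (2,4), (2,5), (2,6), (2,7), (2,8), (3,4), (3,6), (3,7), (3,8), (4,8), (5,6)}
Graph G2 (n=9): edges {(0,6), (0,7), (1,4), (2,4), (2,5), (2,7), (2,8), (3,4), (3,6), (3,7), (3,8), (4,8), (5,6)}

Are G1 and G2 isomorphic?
No, not isomorphic

The graphs are NOT isomorphic.

Counting edges: G1 has 15 edge(s); G2 has 13 edge(s).
Edge count is an isomorphism invariant (a bijection on vertices induces a bijection on edges), so differing edge counts rule out isomorphism.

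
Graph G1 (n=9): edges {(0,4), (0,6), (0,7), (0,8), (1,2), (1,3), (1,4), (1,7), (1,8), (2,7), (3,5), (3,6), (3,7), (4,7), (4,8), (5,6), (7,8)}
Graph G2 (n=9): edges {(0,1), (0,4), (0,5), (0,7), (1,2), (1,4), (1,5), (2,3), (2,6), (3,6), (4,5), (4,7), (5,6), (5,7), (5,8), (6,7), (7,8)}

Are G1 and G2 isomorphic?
Yes, isomorphic

The graphs are isomorphic.
One valid mapping φ: V(G1) → V(G2): 0→1, 1→7, 2→8, 3→6, 4→4, 5→3, 6→2, 7→5, 8→0

Verify φ preserves adjacency — for each edge of G1, its image is an edge of G2:
  (0,4) → (φ(0),φ(4)) = (1,4) ∈ E(G2) ✓
  (0,6) → (φ(0),φ(6)) = (1,2) ∈ E(G2) ✓
  (0,7) → (φ(0),φ(7)) = (1,5) ∈ E(G2) ✓
  (0,8) → (φ(0),φ(8)) = (0,1) ∈ E(G2) ✓
  (1,2) → (φ(1),φ(2)) = (7,8) ∈ E(G2) ✓
  (1,3) → (φ(1),φ(3)) = (6,7) ∈ E(G2) ✓
  (1,4) → (φ(1),φ(4)) = (4,7) ∈ E(G2) ✓
  (1,7) → (φ(1),φ(7)) = (5,7) ∈ E(G2) ✓
  (1,8) → (φ(1),φ(8)) = (0,7) ∈ E(G2) ✓
  (2,7) → (φ(2),φ(7)) = (5,8) ∈ E(G2) ✓
  (3,5) → (φ(3),φ(5)) = (3,6) ∈ E(G2) ✓
  (3,6) → (φ(3),φ(6)) = (2,6) ∈ E(G2) ✓
  (3,7) → (φ(3),φ(7)) = (5,6) ∈ E(G2) ✓
  (4,7) → (φ(4),φ(7)) = (4,5) ∈ E(G2) ✓
  (4,8) → (φ(4),φ(8)) = (0,4) ∈ E(G2) ✓
  (5,6) → (φ(5),φ(6)) = (2,3) ∈ E(G2) ✓
  (7,8) → (φ(7),φ(8)) = (0,5) ∈ E(G2) ✓
All 17 edges of G1 map to edges of G2, and |E(G1)| = |E(G2)| = 17, so φ is a bijection on edges as well as vertices. Hence G1 ≅ G2.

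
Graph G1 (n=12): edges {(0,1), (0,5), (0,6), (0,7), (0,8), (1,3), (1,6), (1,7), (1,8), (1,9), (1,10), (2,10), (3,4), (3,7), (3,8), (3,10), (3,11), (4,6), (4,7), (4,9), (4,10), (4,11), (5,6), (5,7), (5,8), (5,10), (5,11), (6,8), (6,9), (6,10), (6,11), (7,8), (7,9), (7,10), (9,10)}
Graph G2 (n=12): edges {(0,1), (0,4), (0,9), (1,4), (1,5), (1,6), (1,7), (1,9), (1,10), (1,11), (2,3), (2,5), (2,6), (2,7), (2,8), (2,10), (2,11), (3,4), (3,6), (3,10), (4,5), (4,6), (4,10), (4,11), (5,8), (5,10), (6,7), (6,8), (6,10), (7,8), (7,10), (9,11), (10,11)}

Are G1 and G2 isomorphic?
No, not isomorphic

The graphs are NOT isomorphic.

Degrees in G1: deg(0)=5, deg(1)=7, deg(2)=1, deg(3)=6, deg(4)=6, deg(5)=6, deg(6)=8, deg(7)=8, deg(8)=6, deg(9)=5, deg(10)=8, deg(11)=4.
Sorted degree sequence of G1: [8, 8, 8, 7, 6, 6, 6, 6, 5, 5, 4, 1].
Degrees in G2: deg(0)=3, deg(1)=8, deg(2)=7, deg(3)=4, deg(4)=7, deg(5)=5, deg(6)=7, deg(7)=5, deg(8)=4, deg(9)=3, deg(10)=8, deg(11)=5.
Sorted degree sequence of G2: [8, 8, 7, 7, 7, 5, 5, 5, 4, 4, 3, 3].
The (sorted) degree sequence is an isomorphism invariant, so since G1 and G2 have different degree sequences they cannot be isomorphic.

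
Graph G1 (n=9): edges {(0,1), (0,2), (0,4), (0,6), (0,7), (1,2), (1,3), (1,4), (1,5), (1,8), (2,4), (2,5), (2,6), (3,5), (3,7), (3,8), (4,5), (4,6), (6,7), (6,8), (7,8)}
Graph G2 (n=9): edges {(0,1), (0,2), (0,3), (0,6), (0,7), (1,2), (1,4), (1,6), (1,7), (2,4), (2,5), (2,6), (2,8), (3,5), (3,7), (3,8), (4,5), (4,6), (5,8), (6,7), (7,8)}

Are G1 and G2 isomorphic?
Yes, isomorphic

The graphs are isomorphic.
One valid mapping φ: V(G1) → V(G2): 0→0, 1→2, 2→6, 3→5, 4→1, 5→4, 6→7, 7→3, 8→8

Verify φ preserves adjacency — for each edge of G1, its image is an edge of G2:
  (0,1) → (φ(0),φ(1)) = (0,2) ∈ E(G2) ✓
  (0,2) → (φ(0),φ(2)) = (0,6) ∈ E(G2) ✓
  (0,4) → (φ(0),φ(4)) = (0,1) ∈ E(G2) ✓
  (0,6) → (φ(0),φ(6)) = (0,7) ∈ E(G2) ✓
  (0,7) → (φ(0),φ(7)) = (0,3) ∈ E(G2) ✓
  (1,2) → (φ(1),φ(2)) = (2,6) ∈ E(G2) ✓
  (1,3) → (φ(1),φ(3)) = (2,5) ∈ E(G2) ✓
  (1,4) → (φ(1),φ(4)) = (1,2) ∈ E(G2) ✓
  (1,5) → (φ(1),φ(5)) = (2,4) ∈ E(G2) ✓
  (1,8) → (φ(1),φ(8)) = (2,8) ∈ E(G2) ✓
  (2,4) → (φ(2),φ(4)) = (1,6) ∈ E(G2) ✓
  (2,5) → (φ(2),φ(5)) = (4,6) ∈ E(G2) ✓
  (2,6) → (φ(2),φ(6)) = (6,7) ∈ E(G2) ✓
  (3,5) → (φ(3),φ(5)) = (4,5) ∈ E(G2) ✓
  (3,7) → (φ(3),φ(7)) = (3,5) ∈ E(G2) ✓
  (3,8) → (φ(3),φ(8)) = (5,8) ∈ E(G2) ✓
  (4,5) → (φ(4),φ(5)) = (1,4) ∈ E(G2) ✓
  (4,6) → (φ(4),φ(6)) = (1,7) ∈ E(G2) ✓
  (6,7) → (φ(6),φ(7)) = (3,7) ∈ E(G2) ✓
  (6,8) → (φ(6),φ(8)) = (7,8) ∈ E(G2) ✓
  (7,8) → (φ(7),φ(8)) = (3,8) ∈ E(G2) ✓
All 21 edges of G1 map to edges of G2, and |E(G1)| = |E(G2)| = 21, so φ is a bijection on edges as well as vertices. Hence G1 ≅ G2.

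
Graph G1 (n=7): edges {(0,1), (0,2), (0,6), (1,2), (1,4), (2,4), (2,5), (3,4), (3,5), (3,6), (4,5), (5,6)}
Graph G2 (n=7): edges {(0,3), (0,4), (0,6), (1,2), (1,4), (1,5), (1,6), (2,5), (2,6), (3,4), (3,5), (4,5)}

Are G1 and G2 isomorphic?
Yes, isomorphic

The graphs are isomorphic.
One valid mapping φ: V(G1) → V(G2): 0→6, 1→2, 2→1, 3→3, 4→5, 5→4, 6→0

Verify φ preserves adjacency — for each edge of G1, its image is an edge of G2:
  (0,1) → (φ(0),φ(1)) = (2,6) ∈ E(G2) ✓
  (0,2) → (φ(0),φ(2)) = (1,6) ∈ E(G2) ✓
  (0,6) → (φ(0),φ(6)) = (0,6) ∈ E(G2) ✓
  (1,2) → (φ(1),φ(2)) = (1,2) ∈ E(G2) ✓
  (1,4) → (φ(1),φ(4)) = (2,5) ∈ E(G2) ✓
  (2,4) → (φ(2),φ(4)) = (1,5) ∈ E(G2) ✓
  (2,5) → (φ(2),φ(5)) = (1,4) ∈ E(G2) ✓
  (3,4) → (φ(3),φ(4)) = (3,5) ∈ E(G2) ✓
  (3,5) → (φ(3),φ(5)) = (3,4) ∈ E(G2) ✓
  (3,6) → (φ(3),φ(6)) = (0,3) ∈ E(G2) ✓
  (4,5) → (φ(4),φ(5)) = (4,5) ∈ E(G2) ✓
  (5,6) → (φ(5),φ(6)) = (0,4) ∈ E(G2) ✓
All 12 edges of G1 map to edges of G2, and |E(G1)| = |E(G2)| = 12, so φ is a bijection on edges as well as vertices. Hence G1 ≅ G2.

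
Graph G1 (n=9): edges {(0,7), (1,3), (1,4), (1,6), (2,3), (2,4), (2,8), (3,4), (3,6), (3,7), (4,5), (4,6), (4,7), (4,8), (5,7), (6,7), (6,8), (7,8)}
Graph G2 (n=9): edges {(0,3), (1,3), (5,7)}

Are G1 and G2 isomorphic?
No, not isomorphic

The graphs are NOT isomorphic.

Connected components of G1: 1 component(s) with vertex sets [[0, 1, 2, 3, 4, 5, 6, 7, 8]], sizes [9].
Connected components of G2: 6 component(s) with vertex sets [[2], [4], [6], [8], [5, 7], [0, 1, 3]], sizes [1, 1, 1, 1, 2, 3].
The number of connected components (and the multiset of component sizes) is an isomorphism invariant — an isomorphism maps each component of G1 bijectively onto a component of G2. Since G1 has 1 component(s) and G2 has 6, they cannot be isomorphic.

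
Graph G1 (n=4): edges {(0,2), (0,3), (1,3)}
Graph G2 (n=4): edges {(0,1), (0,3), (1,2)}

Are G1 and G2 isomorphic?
Yes, isomorphic

The graphs are isomorphic.
One valid mapping φ: V(G1) → V(G2): 0→1, 1→3, 2→2, 3→0

Verify φ preserves adjacency — for each edge of G1, its image is an edge of G2:
  (0,2) → (φ(0),φ(2)) = (1,2) ∈ E(G2) ✓
  (0,3) → (φ(0),φ(3)) = (0,1) ∈ E(G2) ✓
  (1,3) → (φ(1),φ(3)) = (0,3) ∈ E(G2) ✓
All 3 edges of G1 map to edges of G2, and |E(G1)| = |E(G2)| = 3, so φ is a bijection on edges as well as vertices. Hence G1 ≅ G2.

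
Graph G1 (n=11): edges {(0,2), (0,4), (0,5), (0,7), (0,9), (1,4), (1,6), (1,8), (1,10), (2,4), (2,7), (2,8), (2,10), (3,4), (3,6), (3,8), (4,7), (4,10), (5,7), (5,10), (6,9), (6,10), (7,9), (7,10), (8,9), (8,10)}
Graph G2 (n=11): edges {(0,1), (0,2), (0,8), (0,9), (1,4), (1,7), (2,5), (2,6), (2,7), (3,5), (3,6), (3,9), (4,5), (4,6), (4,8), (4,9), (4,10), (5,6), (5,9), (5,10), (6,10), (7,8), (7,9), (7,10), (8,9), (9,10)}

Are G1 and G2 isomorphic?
Yes, isomorphic

The graphs are isomorphic.
One valid mapping φ: V(G1) → V(G2): 0→6, 1→8, 2→10, 3→1, 4→4, 5→3, 6→0, 7→5, 8→7, 9→2, 10→9

Verify φ preserves adjacency — for each edge of G1, its image is an edge of G2:
  (0,2) → (φ(0),φ(2)) = (6,10) ∈ E(G2) ✓
  (0,4) → (φ(0),φ(4)) = (4,6) ∈ E(G2) ✓
  (0,5) → (φ(0),φ(5)) = (3,6) ∈ E(G2) ✓
  (0,7) → (φ(0),φ(7)) = (5,6) ∈ E(G2) ✓
  (0,9) → (φ(0),φ(9)) = (2,6) ∈ E(G2) ✓
  (1,4) → (φ(1),φ(4)) = (4,8) ∈ E(G2) ✓
  (1,6) → (φ(1),φ(6)) = (0,8) ∈ E(G2) ✓
  (1,8) → (φ(1),φ(8)) = (7,8) ∈ E(G2) ✓
  (1,10) → (φ(1),φ(10)) = (8,9) ∈ E(G2) ✓
  (2,4) → (φ(2),φ(4)) = (4,10) ∈ E(G2) ✓
  (2,7) → (φ(2),φ(7)) = (5,10) ∈ E(G2) ✓
  (2,8) → (φ(2),φ(8)) = (7,10) ∈ E(G2) ✓
  (2,10) → (φ(2),φ(10)) = (9,10) ∈ E(G2) ✓
  (3,4) → (φ(3),φ(4)) = (1,4) ∈ E(G2) ✓
  (3,6) → (φ(3),φ(6)) = (0,1) ∈ E(G2) ✓
  (3,8) → (φ(3),φ(8)) = (1,7) ∈ E(G2) ✓
  (4,7) → (φ(4),φ(7)) = (4,5) ∈ E(G2) ✓
  (4,10) → (φ(4),φ(10)) = (4,9) ∈ E(G2) ✓
  (5,7) → (φ(5),φ(7)) = (3,5) ∈ E(G2) ✓
  (5,10) → (φ(5),φ(10)) = (3,9) ∈ E(G2) ✓
  (6,9) → (φ(6),φ(9)) = (0,2) ∈ E(G2) ✓
  (6,10) → (φ(6),φ(10)) = (0,9) ∈ E(G2) ✓
  (7,9) → (φ(7),φ(9)) = (2,5) ∈ E(G2) ✓
  (7,10) → (φ(7),φ(10)) = (5,9) ∈ E(G2) ✓
  (8,9) → (φ(8),φ(9)) = (2,7) ∈ E(G2) ✓
  (8,10) → (φ(8),φ(10)) = (7,9) ∈ E(G2) ✓
All 26 edges of G1 map to edges of G2, and |E(G1)| = |E(G2)| = 26, so φ is a bijection on edges as well as vertices. Hence G1 ≅ G2.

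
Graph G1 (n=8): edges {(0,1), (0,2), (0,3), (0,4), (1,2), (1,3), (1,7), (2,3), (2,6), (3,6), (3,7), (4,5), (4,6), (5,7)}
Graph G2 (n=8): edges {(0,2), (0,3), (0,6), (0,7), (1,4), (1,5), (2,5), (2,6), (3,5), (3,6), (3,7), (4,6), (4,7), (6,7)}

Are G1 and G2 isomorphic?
Yes, isomorphic

The graphs are isomorphic.
One valid mapping φ: V(G1) → V(G2): 0→3, 1→7, 2→0, 3→6, 4→5, 5→1, 6→2, 7→4

Verify φ preserves adjacency — for each edge of G1, its image is an edge of G2:
  (0,1) → (φ(0),φ(1)) = (3,7) ∈ E(G2) ✓
  (0,2) → (φ(0),φ(2)) = (0,3) ∈ E(G2) ✓
  (0,3) → (φ(0),φ(3)) = (3,6) ∈ E(G2) ✓
  (0,4) → (φ(0),φ(4)) = (3,5) ∈ E(G2) ✓
  (1,2) → (φ(1),φ(2)) = (0,7) ∈ E(G2) ✓
  (1,3) → (φ(1),φ(3)) = (6,7) ∈ E(G2) ✓
  (1,7) → (φ(1),φ(7)) = (4,7) ∈ E(G2) ✓
  (2,3) → (φ(2),φ(3)) = (0,6) ∈ E(G2) ✓
  (2,6) → (φ(2),φ(6)) = (0,2) ∈ E(G2) ✓
  (3,6) → (φ(3),φ(6)) = (2,6) ∈ E(G2) ✓
  (3,7) → (φ(3),φ(7)) = (4,6) ∈ E(G2) ✓
  (4,5) → (φ(4),φ(5)) = (1,5) ∈ E(G2) ✓
  (4,6) → (φ(4),φ(6)) = (2,5) ∈ E(G2) ✓
  (5,7) → (φ(5),φ(7)) = (1,4) ∈ E(G2) ✓
All 14 edges of G1 map to edges of G2, and |E(G1)| = |E(G2)| = 14, so φ is a bijection on edges as well as vertices. Hence G1 ≅ G2.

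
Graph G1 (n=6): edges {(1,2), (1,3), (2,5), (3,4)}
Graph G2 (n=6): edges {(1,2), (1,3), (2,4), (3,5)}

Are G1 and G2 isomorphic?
Yes, isomorphic

The graphs are isomorphic.
One valid mapping φ: V(G1) → V(G2): 0→0, 1→1, 2→2, 3→3, 4→5, 5→4

Verify φ preserves adjacency — for each edge of G1, its image is an edge of G2:
  (1,2) → (φ(1),φ(2)) = (1,2) ∈ E(G2) ✓
  (1,3) → (φ(1),φ(3)) = (1,3) ∈ E(G2) ✓
  (2,5) → (φ(2),φ(5)) = (2,4) ∈ E(G2) ✓
  (3,4) → (φ(3),φ(4)) = (3,5) ∈ E(G2) ✓
All 4 edges of G1 map to edges of G2, and |E(G1)| = |E(G2)| = 4, so φ is a bijection on edges as well as vertices. Hence G1 ≅ G2.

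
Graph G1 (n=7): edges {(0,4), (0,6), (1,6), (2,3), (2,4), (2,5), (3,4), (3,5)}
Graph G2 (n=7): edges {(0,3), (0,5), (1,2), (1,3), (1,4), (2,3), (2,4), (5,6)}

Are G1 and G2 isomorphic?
Yes, isomorphic

The graphs are isomorphic.
One valid mapping φ: V(G1) → V(G2): 0→0, 1→6, 2→1, 3→2, 4→3, 5→4, 6→5

Verify φ preserves adjacency — for each edge of G1, its image is an edge of G2:
  (0,4) → (φ(0),φ(4)) = (0,3) ∈ E(G2) ✓
  (0,6) → (φ(0),φ(6)) = (0,5) ∈ E(G2) ✓
  (1,6) → (φ(1),φ(6)) = (5,6) ∈ E(G2) ✓
  (2,3) → (φ(2),φ(3)) = (1,2) ∈ E(G2) ✓
  (2,4) → (φ(2),φ(4)) = (1,3) ∈ E(G2) ✓
  (2,5) → (φ(2),φ(5)) = (1,4) ∈ E(G2) ✓
  (3,4) → (φ(3),φ(4)) = (2,3) ∈ E(G2) ✓
  (3,5) → (φ(3),φ(5)) = (2,4) ∈ E(G2) ✓
All 8 edges of G1 map to edges of G2, and |E(G1)| = |E(G2)| = 8, so φ is a bijection on edges as well as vertices. Hence G1 ≅ G2.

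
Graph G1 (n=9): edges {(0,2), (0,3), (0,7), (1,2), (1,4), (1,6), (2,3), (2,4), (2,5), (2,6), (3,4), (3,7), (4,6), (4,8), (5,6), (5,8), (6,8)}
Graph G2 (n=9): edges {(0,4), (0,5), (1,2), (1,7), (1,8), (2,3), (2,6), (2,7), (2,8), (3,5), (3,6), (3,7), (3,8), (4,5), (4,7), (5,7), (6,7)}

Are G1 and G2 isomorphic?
Yes, isomorphic

The graphs are isomorphic.
One valid mapping φ: V(G1) → V(G2): 0→4, 1→6, 2→7, 3→5, 4→3, 5→1, 6→2, 7→0, 8→8

Verify φ preserves adjacency — for each edge of G1, its image is an edge of G2:
  (0,2) → (φ(0),φ(2)) = (4,7) ∈ E(G2) ✓
  (0,3) → (φ(0),φ(3)) = (4,5) ∈ E(G2) ✓
  (0,7) → (φ(0),φ(7)) = (0,4) ∈ E(G2) ✓
  (1,2) → (φ(1),φ(2)) = (6,7) ∈ E(G2) ✓
  (1,4) → (φ(1),φ(4)) = (3,6) ∈ E(G2) ✓
  (1,6) → (φ(1),φ(6)) = (2,6) ∈ E(G2) ✓
  (2,3) → (φ(2),φ(3)) = (5,7) ∈ E(G2) ✓
  (2,4) → (φ(2),φ(4)) = (3,7) ∈ E(G2) ✓
  (2,5) → (φ(2),φ(5)) = (1,7) ∈ E(G2) ✓
  (2,6) → (φ(2),φ(6)) = (2,7) ∈ E(G2) ✓
  (3,4) → (φ(3),φ(4)) = (3,5) ∈ E(G2) ✓
  (3,7) → (φ(3),φ(7)) = (0,5) ∈ E(G2) ✓
  (4,6) → (φ(4),φ(6)) = (2,3) ∈ E(G2) ✓
  (4,8) → (φ(4),φ(8)) = (3,8) ∈ E(G2) ✓
  (5,6) → (φ(5),φ(6)) = (1,2) ∈ E(G2) ✓
  (5,8) → (φ(5),φ(8)) = (1,8) ∈ E(G2) ✓
  (6,8) → (φ(6),φ(8)) = (2,8) ∈ E(G2) ✓
All 17 edges of G1 map to edges of G2, and |E(G1)| = |E(G2)| = 17, so φ is a bijection on edges as well as vertices. Hence G1 ≅ G2.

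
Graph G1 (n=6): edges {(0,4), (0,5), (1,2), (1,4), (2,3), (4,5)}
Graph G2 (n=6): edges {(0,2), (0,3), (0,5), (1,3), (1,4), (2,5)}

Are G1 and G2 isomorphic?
Yes, isomorphic

The graphs are isomorphic.
One valid mapping φ: V(G1) → V(G2): 0→5, 1→3, 2→1, 3→4, 4→0, 5→2

Verify φ preserves adjacency — for each edge of G1, its image is an edge of G2:
  (0,4) → (φ(0),φ(4)) = (0,5) ∈ E(G2) ✓
  (0,5) → (φ(0),φ(5)) = (2,5) ∈ E(G2) ✓
  (1,2) → (φ(1),φ(2)) = (1,3) ∈ E(G2) ✓
  (1,4) → (φ(1),φ(4)) = (0,3) ∈ E(G2) ✓
  (2,3) → (φ(2),φ(3)) = (1,4) ∈ E(G2) ✓
  (4,5) → (φ(4),φ(5)) = (0,2) ∈ E(G2) ✓
All 6 edges of G1 map to edges of G2, and |E(G1)| = |E(G2)| = 6, so φ is a bijection on edges as well as vertices. Hence G1 ≅ G2.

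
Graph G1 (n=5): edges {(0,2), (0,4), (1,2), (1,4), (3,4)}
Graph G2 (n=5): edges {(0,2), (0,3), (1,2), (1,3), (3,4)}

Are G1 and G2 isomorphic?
Yes, isomorphic

The graphs are isomorphic.
One valid mapping φ: V(G1) → V(G2): 0→0, 1→1, 2→2, 3→4, 4→3

Verify φ preserves adjacency — for each edge of G1, its image is an edge of G2:
  (0,2) → (φ(0),φ(2)) = (0,2) ∈ E(G2) ✓
  (0,4) → (φ(0),φ(4)) = (0,3) ∈ E(G2) ✓
  (1,2) → (φ(1),φ(2)) = (1,2) ∈ E(G2) ✓
  (1,4) → (φ(1),φ(4)) = (1,3) ∈ E(G2) ✓
  (3,4) → (φ(3),φ(4)) = (3,4) ∈ E(G2) ✓
All 5 edges of G1 map to edges of G2, and |E(G1)| = |E(G2)| = 5, so φ is a bijection on edges as well as vertices. Hence G1 ≅ G2.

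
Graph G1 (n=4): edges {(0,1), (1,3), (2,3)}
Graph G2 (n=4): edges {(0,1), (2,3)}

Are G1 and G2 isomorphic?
No, not isomorphic

The graphs are NOT isomorphic.

Counting edges: G1 has 3 edge(s); G2 has 2 edge(s).
Edge count is an isomorphism invariant (a bijection on vertices induces a bijection on edges), so differing edge counts rule out isomorphism.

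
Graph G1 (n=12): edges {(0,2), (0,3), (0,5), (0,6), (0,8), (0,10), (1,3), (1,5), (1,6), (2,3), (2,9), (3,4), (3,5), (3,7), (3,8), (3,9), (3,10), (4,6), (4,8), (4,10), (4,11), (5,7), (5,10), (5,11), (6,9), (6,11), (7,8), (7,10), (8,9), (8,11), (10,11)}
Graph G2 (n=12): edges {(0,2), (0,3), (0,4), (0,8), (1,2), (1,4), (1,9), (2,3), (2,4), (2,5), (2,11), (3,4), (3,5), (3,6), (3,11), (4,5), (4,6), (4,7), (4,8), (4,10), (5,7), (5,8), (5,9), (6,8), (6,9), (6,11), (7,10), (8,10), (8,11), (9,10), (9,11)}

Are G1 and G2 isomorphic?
Yes, isomorphic

The graphs are isomorphic.
One valid mapping φ: V(G1) → V(G2): 0→5, 1→1, 2→7, 3→4, 4→6, 5→2, 6→9, 7→0, 8→8, 9→10, 10→3, 11→11

Verify φ preserves adjacency — for each edge of G1, its image is an edge of G2:
  (0,2) → (φ(0),φ(2)) = (5,7) ∈ E(G2) ✓
  (0,3) → (φ(0),φ(3)) = (4,5) ∈ E(G2) ✓
  (0,5) → (φ(0),φ(5)) = (2,5) ∈ E(G2) ✓
  (0,6) → (φ(0),φ(6)) = (5,9) ∈ E(G2) ✓
  (0,8) → (φ(0),φ(8)) = (5,8) ∈ E(G2) ✓
  (0,10) → (φ(0),φ(10)) = (3,5) ∈ E(G2) ✓
  (1,3) → (φ(1),φ(3)) = (1,4) ∈ E(G2) ✓
  (1,5) → (φ(1),φ(5)) = (1,2) ∈ E(G2) ✓
  (1,6) → (φ(1),φ(6)) = (1,9) ∈ E(G2) ✓
  (2,3) → (φ(2),φ(3)) = (4,7) ∈ E(G2) ✓
  (2,9) → (φ(2),φ(9)) = (7,10) ∈ E(G2) ✓
  (3,4) → (φ(3),φ(4)) = (4,6) ∈ E(G2) ✓
  (3,5) → (φ(3),φ(5)) = (2,4) ∈ E(G2) ✓
  (3,7) → (φ(3),φ(7)) = (0,4) ∈ E(G2) ✓
  (3,8) → (φ(3),φ(8)) = (4,8) ∈ E(G2) ✓
  (3,9) → (φ(3),φ(9)) = (4,10) ∈ E(G2) ✓
  (3,10) → (φ(3),φ(10)) = (3,4) ∈ E(G2) ✓
  (4,6) → (φ(4),φ(6)) = (6,9) ∈ E(G2) ✓
  (4,8) → (φ(4),φ(8)) = (6,8) ∈ E(G2) ✓
  (4,10) → (φ(4),φ(10)) = (3,6) ∈ E(G2) ✓
  (4,11) → (φ(4),φ(11)) = (6,11) ∈ E(G2) ✓
  (5,7) → (φ(5),φ(7)) = (0,2) ∈ E(G2) ✓
  (5,10) → (φ(5),φ(10)) = (2,3) ∈ E(G2) ✓
  (5,11) → (φ(5),φ(11)) = (2,11) ∈ E(G2) ✓
  (6,9) → (φ(6),φ(9)) = (9,10) ∈ E(G2) ✓
  (6,11) → (φ(6),φ(11)) = (9,11) ∈ E(G2) ✓
  (7,8) → (φ(7),φ(8)) = (0,8) ∈ E(G2) ✓
  (7,10) → (φ(7),φ(10)) = (0,3) ∈ E(G2) ✓
  (8,9) → (φ(8),φ(9)) = (8,10) ∈ E(G2) ✓
  (8,11) → (φ(8),φ(11)) = (8,11) ∈ E(G2) ✓
  (10,11) → (φ(10),φ(11)) = (3,11) ∈ E(G2) ✓
All 31 edges of G1 map to edges of G2, and |E(G1)| = |E(G2)| = 31, so φ is a bijection on edges as well as vertices. Hence G1 ≅ G2.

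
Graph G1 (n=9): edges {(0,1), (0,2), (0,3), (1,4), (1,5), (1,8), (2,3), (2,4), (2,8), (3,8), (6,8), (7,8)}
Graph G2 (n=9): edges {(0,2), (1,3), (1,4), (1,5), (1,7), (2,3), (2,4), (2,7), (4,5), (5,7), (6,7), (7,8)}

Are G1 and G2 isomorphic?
Yes, isomorphic

The graphs are isomorphic.
One valid mapping φ: V(G1) → V(G2): 0→4, 1→2, 2→1, 3→5, 4→3, 5→0, 6→6, 7→8, 8→7

Verify φ preserves adjacency — for each edge of G1, its image is an edge of G2:
  (0,1) → (φ(0),φ(1)) = (2,4) ∈ E(G2) ✓
  (0,2) → (φ(0),φ(2)) = (1,4) ∈ E(G2) ✓
  (0,3) → (φ(0),φ(3)) = (4,5) ∈ E(G2) ✓
  (1,4) → (φ(1),φ(4)) = (2,3) ∈ E(G2) ✓
  (1,5) → (φ(1),φ(5)) = (0,2) ∈ E(G2) ✓
  (1,8) → (φ(1),φ(8)) = (2,7) ∈ E(G2) ✓
  (2,3) → (φ(2),φ(3)) = (1,5) ∈ E(G2) ✓
  (2,4) → (φ(2),φ(4)) = (1,3) ∈ E(G2) ✓
  (2,8) → (φ(2),φ(8)) = (1,7) ∈ E(G2) ✓
  (3,8) → (φ(3),φ(8)) = (5,7) ∈ E(G2) ✓
  (6,8) → (φ(6),φ(8)) = (6,7) ∈ E(G2) ✓
  (7,8) → (φ(7),φ(8)) = (7,8) ∈ E(G2) ✓
All 12 edges of G1 map to edges of G2, and |E(G1)| = |E(G2)| = 12, so φ is a bijection on edges as well as vertices. Hence G1 ≅ G2.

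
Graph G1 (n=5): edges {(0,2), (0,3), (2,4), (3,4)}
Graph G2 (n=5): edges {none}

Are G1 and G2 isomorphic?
No, not isomorphic

The graphs are NOT isomorphic.

Connected components of G1: 2 component(s) with vertex sets [[1], [0, 2, 3, 4]], sizes [1, 4].
Connected components of G2: 5 component(s) with vertex sets [[0], [1], [2], [3], [4]], sizes [1, 1, 1, 1, 1].
The number of connected components (and the multiset of component sizes) is an isomorphism invariant — an isomorphism maps each component of G1 bijectively onto a component of G2. Since G1 has 2 component(s) and G2 has 5, they cannot be isomorphic.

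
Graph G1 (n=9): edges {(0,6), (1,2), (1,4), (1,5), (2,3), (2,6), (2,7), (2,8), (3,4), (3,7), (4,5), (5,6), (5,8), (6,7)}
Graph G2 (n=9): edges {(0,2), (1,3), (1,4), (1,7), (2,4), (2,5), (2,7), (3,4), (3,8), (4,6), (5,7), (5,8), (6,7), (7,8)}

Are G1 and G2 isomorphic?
Yes, isomorphic

The graphs are isomorphic.
One valid mapping φ: V(G1) → V(G2): 0→0, 1→1, 2→7, 3→8, 4→3, 5→4, 6→2, 7→5, 8→6

Verify φ preserves adjacency — for each edge of G1, its image is an edge of G2:
  (0,6) → (φ(0),φ(6)) = (0,2) ∈ E(G2) ✓
  (1,2) → (φ(1),φ(2)) = (1,7) ∈ E(G2) ✓
  (1,4) → (φ(1),φ(4)) = (1,3) ∈ E(G2) ✓
  (1,5) → (φ(1),φ(5)) = (1,4) ∈ E(G2) ✓
  (2,3) → (φ(2),φ(3)) = (7,8) ∈ E(G2) ✓
  (2,6) → (φ(2),φ(6)) = (2,7) ∈ E(G2) ✓
  (2,7) → (φ(2),φ(7)) = (5,7) ∈ E(G2) ✓
  (2,8) → (φ(2),φ(8)) = (6,7) ∈ E(G2) ✓
  (3,4) → (φ(3),φ(4)) = (3,8) ∈ E(G2) ✓
  (3,7) → (φ(3),φ(7)) = (5,8) ∈ E(G2) ✓
  (4,5) → (φ(4),φ(5)) = (3,4) ∈ E(G2) ✓
  (5,6) → (φ(5),φ(6)) = (2,4) ∈ E(G2) ✓
  (5,8) → (φ(5),φ(8)) = (4,6) ∈ E(G2) ✓
  (6,7) → (φ(6),φ(7)) = (2,5) ∈ E(G2) ✓
All 14 edges of G1 map to edges of G2, and |E(G1)| = |E(G2)| = 14, so φ is a bijection on edges as well as vertices. Hence G1 ≅ G2.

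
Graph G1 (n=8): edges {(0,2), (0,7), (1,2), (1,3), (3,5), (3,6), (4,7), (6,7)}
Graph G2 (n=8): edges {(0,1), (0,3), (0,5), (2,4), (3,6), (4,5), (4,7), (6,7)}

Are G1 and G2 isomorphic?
Yes, isomorphic

The graphs are isomorphic.
One valid mapping φ: V(G1) → V(G2): 0→7, 1→3, 2→6, 3→0, 4→2, 5→1, 6→5, 7→4

Verify φ preserves adjacency — for each edge of G1, its image is an edge of G2:
  (0,2) → (φ(0),φ(2)) = (6,7) ∈ E(G2) ✓
  (0,7) → (φ(0),φ(7)) = (4,7) ∈ E(G2) ✓
  (1,2) → (φ(1),φ(2)) = (3,6) ∈ E(G2) ✓
  (1,3) → (φ(1),φ(3)) = (0,3) ∈ E(G2) ✓
  (3,5) → (φ(3),φ(5)) = (0,1) ∈ E(G2) ✓
  (3,6) → (φ(3),φ(6)) = (0,5) ∈ E(G2) ✓
  (4,7) → (φ(4),φ(7)) = (2,4) ∈ E(G2) ✓
  (6,7) → (φ(6),φ(7)) = (4,5) ∈ E(G2) ✓
All 8 edges of G1 map to edges of G2, and |E(G1)| = |E(G2)| = 8, so φ is a bijection on edges as well as vertices. Hence G1 ≅ G2.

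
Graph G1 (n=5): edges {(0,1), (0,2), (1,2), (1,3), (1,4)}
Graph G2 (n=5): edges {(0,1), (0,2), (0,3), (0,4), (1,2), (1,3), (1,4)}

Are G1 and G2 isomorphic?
No, not isomorphic

The graphs are NOT isomorphic.

Counting edges: G1 has 5 edge(s); G2 has 7 edge(s).
Edge count is an isomorphism invariant (a bijection on vertices induces a bijection on edges), so differing edge counts rule out isomorphism.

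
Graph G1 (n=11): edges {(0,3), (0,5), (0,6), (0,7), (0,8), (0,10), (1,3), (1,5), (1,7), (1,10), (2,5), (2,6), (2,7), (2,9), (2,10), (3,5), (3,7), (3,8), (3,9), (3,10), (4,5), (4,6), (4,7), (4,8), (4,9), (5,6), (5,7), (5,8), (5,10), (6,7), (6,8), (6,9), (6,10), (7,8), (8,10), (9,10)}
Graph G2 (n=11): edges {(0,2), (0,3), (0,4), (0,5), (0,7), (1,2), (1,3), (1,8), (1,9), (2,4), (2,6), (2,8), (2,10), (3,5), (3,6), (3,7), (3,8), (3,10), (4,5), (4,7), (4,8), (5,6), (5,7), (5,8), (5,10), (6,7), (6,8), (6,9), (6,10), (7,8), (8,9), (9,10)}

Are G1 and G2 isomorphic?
No, not isomorphic

The graphs are NOT isomorphic.

Degrees in G1: deg(0)=6, deg(1)=4, deg(2)=5, deg(3)=7, deg(4)=5, deg(5)=9, deg(6)=8, deg(7)=8, deg(8)=7, deg(9)=5, deg(10)=8.
Sorted degree sequence of G1: [9, 8, 8, 8, 7, 7, 6, 5, 5, 5, 4].
Degrees in G2: deg(0)=5, deg(1)=4, deg(2)=6, deg(3)=7, deg(4)=5, deg(5)=7, deg(6)=7, deg(7)=6, deg(8)=8, deg(9)=4, deg(10)=5.
Sorted degree sequence of G2: [8, 7, 7, 7, 6, 6, 5, 5, 5, 4, 4].
The (sorted) degree sequence is an isomorphism invariant, so since G1 and G2 have different degree sequences they cannot be isomorphic.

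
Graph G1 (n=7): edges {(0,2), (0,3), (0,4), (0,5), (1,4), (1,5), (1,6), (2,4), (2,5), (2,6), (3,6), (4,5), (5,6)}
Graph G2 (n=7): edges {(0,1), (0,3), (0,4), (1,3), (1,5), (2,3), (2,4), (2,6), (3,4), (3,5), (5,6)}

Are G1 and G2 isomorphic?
No, not isomorphic

The graphs are NOT isomorphic.

Counting triangles (3-cliques): G1 has 7, G2 has 4.
Triangle count is an isomorphism invariant, so differing triangle counts rule out isomorphism.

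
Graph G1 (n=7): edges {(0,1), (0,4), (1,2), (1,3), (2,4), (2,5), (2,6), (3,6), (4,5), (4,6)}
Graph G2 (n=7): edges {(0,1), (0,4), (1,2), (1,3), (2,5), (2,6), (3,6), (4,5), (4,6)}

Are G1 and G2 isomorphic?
No, not isomorphic

The graphs are NOT isomorphic.

Counting edges: G1 has 10 edge(s); G2 has 9 edge(s).
Edge count is an isomorphism invariant (a bijection on vertices induces a bijection on edges), so differing edge counts rule out isomorphism.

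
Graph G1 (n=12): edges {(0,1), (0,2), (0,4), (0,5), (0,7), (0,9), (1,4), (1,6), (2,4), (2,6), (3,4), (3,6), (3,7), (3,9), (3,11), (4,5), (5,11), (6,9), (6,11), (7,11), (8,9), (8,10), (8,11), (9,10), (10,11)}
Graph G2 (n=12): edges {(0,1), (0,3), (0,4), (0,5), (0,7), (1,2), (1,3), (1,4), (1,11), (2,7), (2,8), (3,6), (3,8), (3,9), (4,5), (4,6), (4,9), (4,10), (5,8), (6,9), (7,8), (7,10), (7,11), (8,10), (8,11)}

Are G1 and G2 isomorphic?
Yes, isomorphic

The graphs are isomorphic.
One valid mapping φ: V(G1) → V(G2): 0→8, 1→11, 2→2, 3→0, 4→7, 5→10, 6→1, 7→5, 8→6, 9→3, 10→9, 11→4

Verify φ preserves adjacency — for each edge of G1, its image is an edge of G2:
  (0,1) → (φ(0),φ(1)) = (8,11) ∈ E(G2) ✓
  (0,2) → (φ(0),φ(2)) = (2,8) ∈ E(G2) ✓
  (0,4) → (φ(0),φ(4)) = (7,8) ∈ E(G2) ✓
  (0,5) → (φ(0),φ(5)) = (8,10) ∈ E(G2) ✓
  (0,7) → (φ(0),φ(7)) = (5,8) ∈ E(G2) ✓
  (0,9) → (φ(0),φ(9)) = (3,8) ∈ E(G2) ✓
  (1,4) → (φ(1),φ(4)) = (7,11) ∈ E(G2) ✓
  (1,6) → (φ(1),φ(6)) = (1,11) ∈ E(G2) ✓
  (2,4) → (φ(2),φ(4)) = (2,7) ∈ E(G2) ✓
  (2,6) → (φ(2),φ(6)) = (1,2) ∈ E(G2) ✓
  (3,4) → (φ(3),φ(4)) = (0,7) ∈ E(G2) ✓
  (3,6) → (φ(3),φ(6)) = (0,1) ∈ E(G2) ✓
  (3,7) → (φ(3),φ(7)) = (0,5) ∈ E(G2) ✓
  (3,9) → (φ(3),φ(9)) = (0,3) ∈ E(G2) ✓
  (3,11) → (φ(3),φ(11)) = (0,4) ∈ E(G2) ✓
  (4,5) → (φ(4),φ(5)) = (7,10) ∈ E(G2) ✓
  (5,11) → (φ(5),φ(11)) = (4,10) ∈ E(G2) ✓
  (6,9) → (φ(6),φ(9)) = (1,3) ∈ E(G2) ✓
  (6,11) → (φ(6),φ(11)) = (1,4) ∈ E(G2) ✓
  (7,11) → (φ(7),φ(11)) = (4,5) ∈ E(G2) ✓
  (8,9) → (φ(8),φ(9)) = (3,6) ∈ E(G2) ✓
  (8,10) → (φ(8),φ(10)) = (6,9) ∈ E(G2) ✓
  (8,11) → (φ(8),φ(11)) = (4,6) ∈ E(G2) ✓
  (9,10) → (φ(9),φ(10)) = (3,9) ∈ E(G2) ✓
  (10,11) → (φ(10),φ(11)) = (4,9) ∈ E(G2) ✓
All 25 edges of G1 map to edges of G2, and |E(G1)| = |E(G2)| = 25, so φ is a bijection on edges as well as vertices. Hence G1 ≅ G2.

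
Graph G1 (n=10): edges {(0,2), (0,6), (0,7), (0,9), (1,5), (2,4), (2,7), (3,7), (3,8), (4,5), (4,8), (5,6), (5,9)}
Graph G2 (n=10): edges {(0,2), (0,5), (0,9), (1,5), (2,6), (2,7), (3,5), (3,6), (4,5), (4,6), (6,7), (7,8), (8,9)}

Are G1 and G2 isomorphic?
Yes, isomorphic

The graphs are isomorphic.
One valid mapping φ: V(G1) → V(G2): 0→6, 1→1, 2→2, 3→8, 4→0, 5→5, 6→4, 7→7, 8→9, 9→3

Verify φ preserves adjacency — for each edge of G1, its image is an edge of G2:
  (0,2) → (φ(0),φ(2)) = (2,6) ∈ E(G2) ✓
  (0,6) → (φ(0),φ(6)) = (4,6) ∈ E(G2) ✓
  (0,7) → (φ(0),φ(7)) = (6,7) ∈ E(G2) ✓
  (0,9) → (φ(0),φ(9)) = (3,6) ∈ E(G2) ✓
  (1,5) → (φ(1),φ(5)) = (1,5) ∈ E(G2) ✓
  (2,4) → (φ(2),φ(4)) = (0,2) ∈ E(G2) ✓
  (2,7) → (φ(2),φ(7)) = (2,7) ∈ E(G2) ✓
  (3,7) → (φ(3),φ(7)) = (7,8) ∈ E(G2) ✓
  (3,8) → (φ(3),φ(8)) = (8,9) ∈ E(G2) ✓
  (4,5) → (φ(4),φ(5)) = (0,5) ∈ E(G2) ✓
  (4,8) → (φ(4),φ(8)) = (0,9) ∈ E(G2) ✓
  (5,6) → (φ(5),φ(6)) = (4,5) ∈ E(G2) ✓
  (5,9) → (φ(5),φ(9)) = (3,5) ∈ E(G2) ✓
All 13 edges of G1 map to edges of G2, and |E(G1)| = |E(G2)| = 13, so φ is a bijection on edges as well as vertices. Hence G1 ≅ G2.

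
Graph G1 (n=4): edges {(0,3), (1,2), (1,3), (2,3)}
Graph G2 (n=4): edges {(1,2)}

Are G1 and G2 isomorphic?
No, not isomorphic

The graphs are NOT isomorphic.

Connected components of G1: 1 component(s) with vertex sets [[0, 1, 2, 3]], sizes [4].
Connected components of G2: 3 component(s) with vertex sets [[0], [3], [1, 2]], sizes [1, 1, 2].
The number of connected components (and the multiset of component sizes) is an isomorphism invariant — an isomorphism maps each component of G1 bijectively onto a component of G2. Since G1 has 1 component(s) and G2 has 3, they cannot be isomorphic.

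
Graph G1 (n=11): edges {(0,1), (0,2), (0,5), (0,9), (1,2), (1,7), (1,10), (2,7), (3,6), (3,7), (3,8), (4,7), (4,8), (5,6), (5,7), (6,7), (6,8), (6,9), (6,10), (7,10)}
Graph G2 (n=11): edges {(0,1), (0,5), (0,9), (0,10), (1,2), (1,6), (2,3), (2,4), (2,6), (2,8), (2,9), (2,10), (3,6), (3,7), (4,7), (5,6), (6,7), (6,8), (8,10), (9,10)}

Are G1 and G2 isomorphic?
Yes, isomorphic

The graphs are isomorphic.
One valid mapping φ: V(G1) → V(G2): 0→0, 1→10, 2→9, 3→3, 4→4, 5→1, 6→6, 7→2, 8→7, 9→5, 10→8

Verify φ preserves adjacency — for each edge of G1, its image is an edge of G2:
  (0,1) → (φ(0),φ(1)) = (0,10) ∈ E(G2) ✓
  (0,2) → (φ(0),φ(2)) = (0,9) ∈ E(G2) ✓
  (0,5) → (φ(0),φ(5)) = (0,1) ∈ E(G2) ✓
  (0,9) → (φ(0),φ(9)) = (0,5) ∈ E(G2) ✓
  (1,2) → (φ(1),φ(2)) = (9,10) ∈ E(G2) ✓
  (1,7) → (φ(1),φ(7)) = (2,10) ∈ E(G2) ✓
  (1,10) → (φ(1),φ(10)) = (8,10) ∈ E(G2) ✓
  (2,7) → (φ(2),φ(7)) = (2,9) ∈ E(G2) ✓
  (3,6) → (φ(3),φ(6)) = (3,6) ∈ E(G2) ✓
  (3,7) → (φ(3),φ(7)) = (2,3) ∈ E(G2) ✓
  (3,8) → (φ(3),φ(8)) = (3,7) ∈ E(G2) ✓
  (4,7) → (φ(4),φ(7)) = (2,4) ∈ E(G2) ✓
  (4,8) → (φ(4),φ(8)) = (4,7) ∈ E(G2) ✓
  (5,6) → (φ(5),φ(6)) = (1,6) ∈ E(G2) ✓
  (5,7) → (φ(5),φ(7)) = (1,2) ∈ E(G2) ✓
  (6,7) → (φ(6),φ(7)) = (2,6) ∈ E(G2) ✓
  (6,8) → (φ(6),φ(8)) = (6,7) ∈ E(G2) ✓
  (6,9) → (φ(6),φ(9)) = (5,6) ∈ E(G2) ✓
  (6,10) → (φ(6),φ(10)) = (6,8) ∈ E(G2) ✓
  (7,10) → (φ(7),φ(10)) = (2,8) ∈ E(G2) ✓
All 20 edges of G1 map to edges of G2, and |E(G1)| = |E(G2)| = 20, so φ is a bijection on edges as well as vertices. Hence G1 ≅ G2.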